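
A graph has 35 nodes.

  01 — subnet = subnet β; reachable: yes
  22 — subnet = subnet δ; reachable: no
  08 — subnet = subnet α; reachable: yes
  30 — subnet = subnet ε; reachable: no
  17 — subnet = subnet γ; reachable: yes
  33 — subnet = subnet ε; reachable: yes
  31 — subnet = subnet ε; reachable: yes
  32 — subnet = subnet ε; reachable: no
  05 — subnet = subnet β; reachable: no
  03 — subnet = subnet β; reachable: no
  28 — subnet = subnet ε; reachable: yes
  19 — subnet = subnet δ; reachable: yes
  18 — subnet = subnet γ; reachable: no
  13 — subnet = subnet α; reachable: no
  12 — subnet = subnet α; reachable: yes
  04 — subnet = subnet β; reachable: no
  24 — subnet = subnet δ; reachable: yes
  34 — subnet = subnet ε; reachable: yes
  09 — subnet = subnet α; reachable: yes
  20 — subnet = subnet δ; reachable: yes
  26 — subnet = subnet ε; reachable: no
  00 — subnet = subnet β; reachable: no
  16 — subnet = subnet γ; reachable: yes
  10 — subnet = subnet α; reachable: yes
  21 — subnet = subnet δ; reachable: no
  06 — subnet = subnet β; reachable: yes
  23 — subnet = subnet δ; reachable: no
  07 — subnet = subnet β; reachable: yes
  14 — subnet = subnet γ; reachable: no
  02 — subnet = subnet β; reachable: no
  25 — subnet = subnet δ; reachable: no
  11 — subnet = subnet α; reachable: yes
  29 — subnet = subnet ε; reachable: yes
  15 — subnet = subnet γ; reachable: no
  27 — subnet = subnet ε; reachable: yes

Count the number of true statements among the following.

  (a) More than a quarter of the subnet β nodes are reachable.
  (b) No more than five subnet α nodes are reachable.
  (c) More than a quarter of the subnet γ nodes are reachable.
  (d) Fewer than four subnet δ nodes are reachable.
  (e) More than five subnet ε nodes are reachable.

5

(a) subnet β: |A| = 8, |A ∩ B| = 3; needs |A ∩ B| / |A| > 1/4 — true.
(b) subnet α: |A| = 6, |A ∩ B| = 5; needs |A ∩ B| ≤ 5 — true.
(c) subnet γ: |A| = 5, |A ∩ B| = 2; needs |A ∩ B| / |A| > 1/4 — true.
(d) subnet δ: |A| = 7, |A ∩ B| = 3; needs |A ∩ B| < 4 — true.
(e) subnet ε: |A| = 9, |A ∩ B| = 6; needs |A ∩ B| > 5 — true.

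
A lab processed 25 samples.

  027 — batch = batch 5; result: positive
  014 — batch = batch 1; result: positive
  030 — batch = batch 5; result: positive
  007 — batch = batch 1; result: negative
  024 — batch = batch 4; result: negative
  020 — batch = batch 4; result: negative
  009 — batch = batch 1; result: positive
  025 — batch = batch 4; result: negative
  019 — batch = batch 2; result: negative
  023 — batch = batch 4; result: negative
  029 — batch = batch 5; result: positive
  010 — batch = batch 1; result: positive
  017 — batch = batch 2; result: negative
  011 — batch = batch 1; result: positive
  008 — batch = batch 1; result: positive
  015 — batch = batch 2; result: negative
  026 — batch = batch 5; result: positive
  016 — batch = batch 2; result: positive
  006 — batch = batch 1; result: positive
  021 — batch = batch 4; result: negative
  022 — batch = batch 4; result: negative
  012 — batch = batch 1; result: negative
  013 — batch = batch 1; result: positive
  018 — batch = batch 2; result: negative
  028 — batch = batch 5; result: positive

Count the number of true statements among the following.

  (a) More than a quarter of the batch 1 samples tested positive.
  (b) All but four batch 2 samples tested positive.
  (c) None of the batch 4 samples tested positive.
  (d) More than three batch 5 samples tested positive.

(a) batch 1: |A| = 9, |A ∩ B| = 7; needs |A ∩ B| / |A| > 1/4 — true.
(b) batch 2: |A| = 5, |A ∩ B| = 1; needs |A ∖ B| = 4 — true.
(c) batch 4: |A| = 6, |A ∩ B| = 0; needs A ∩ B = ∅ (|A ∩ B| = 0) — true.
(d) batch 5: |A| = 5, |A ∩ B| = 5; needs |A ∩ B| > 3 — true.

4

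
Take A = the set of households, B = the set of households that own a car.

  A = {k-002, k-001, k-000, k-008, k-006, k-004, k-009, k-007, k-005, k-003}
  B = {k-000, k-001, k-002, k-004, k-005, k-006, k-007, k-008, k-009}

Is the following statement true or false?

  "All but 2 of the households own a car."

Truth condition: |A ∖ B| = 2.
A (the restrictor) = {k-002, k-001, k-000, k-008, k-006, k-004, k-009, k-007, k-005, k-003}, |A| = 10.
A ∖ B = {k-003}, so |A ∖ B| = 1.
|A ∖ B| = 1, so the statement is false.

False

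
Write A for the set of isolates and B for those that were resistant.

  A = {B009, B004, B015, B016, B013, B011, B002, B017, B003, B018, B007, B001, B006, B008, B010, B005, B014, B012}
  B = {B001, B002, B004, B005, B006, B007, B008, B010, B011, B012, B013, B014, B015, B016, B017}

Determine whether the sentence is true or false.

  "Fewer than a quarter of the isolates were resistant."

False

The determiner here denotes the relation: |A ∩ B| / |A| < 1/4.
|A| = 18, |A ∩ B| = 15, |A ∖ B| = 3.
|A ∩ B|/|A| = 15/18, so the statement is false.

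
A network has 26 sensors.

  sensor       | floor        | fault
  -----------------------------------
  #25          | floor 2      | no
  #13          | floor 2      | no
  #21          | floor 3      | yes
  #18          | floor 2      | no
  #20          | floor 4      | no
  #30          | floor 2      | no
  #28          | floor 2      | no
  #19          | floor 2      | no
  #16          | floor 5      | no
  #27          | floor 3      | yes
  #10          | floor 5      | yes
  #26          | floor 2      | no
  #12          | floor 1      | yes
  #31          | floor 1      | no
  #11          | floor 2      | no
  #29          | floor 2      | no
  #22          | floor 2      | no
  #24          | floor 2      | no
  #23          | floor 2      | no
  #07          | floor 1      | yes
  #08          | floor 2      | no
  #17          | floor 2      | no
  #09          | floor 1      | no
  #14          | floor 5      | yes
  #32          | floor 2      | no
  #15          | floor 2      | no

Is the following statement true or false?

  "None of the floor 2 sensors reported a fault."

'None of the floor 2 sensors reported a fault' holds iff A ∩ B = ∅ (|A ∩ B| = 0).
|A| = 16, |A ∩ B| = 0, |A ∖ B| = 16.
So the statement is true.

True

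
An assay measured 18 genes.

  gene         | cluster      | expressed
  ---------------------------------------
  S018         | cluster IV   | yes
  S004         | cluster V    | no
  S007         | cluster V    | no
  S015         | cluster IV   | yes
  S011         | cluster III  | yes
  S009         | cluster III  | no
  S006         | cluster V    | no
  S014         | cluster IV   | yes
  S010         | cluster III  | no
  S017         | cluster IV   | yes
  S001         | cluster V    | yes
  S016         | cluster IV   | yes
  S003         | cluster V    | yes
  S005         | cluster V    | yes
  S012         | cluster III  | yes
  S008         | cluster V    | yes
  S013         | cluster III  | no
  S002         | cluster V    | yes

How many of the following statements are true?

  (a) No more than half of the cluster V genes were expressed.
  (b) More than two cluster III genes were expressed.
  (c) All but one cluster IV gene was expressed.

0

(a) cluster V: |A| = 8, |A ∩ B| = 5; needs |A ∩ B| ≤ |A ∖ B| — false.
(b) cluster III: |A| = 5, |A ∩ B| = 2; needs |A ∩ B| > 2 — false.
(c) cluster IV: |A| = 5, |A ∩ B| = 5; needs |A ∖ B| = 1 — false.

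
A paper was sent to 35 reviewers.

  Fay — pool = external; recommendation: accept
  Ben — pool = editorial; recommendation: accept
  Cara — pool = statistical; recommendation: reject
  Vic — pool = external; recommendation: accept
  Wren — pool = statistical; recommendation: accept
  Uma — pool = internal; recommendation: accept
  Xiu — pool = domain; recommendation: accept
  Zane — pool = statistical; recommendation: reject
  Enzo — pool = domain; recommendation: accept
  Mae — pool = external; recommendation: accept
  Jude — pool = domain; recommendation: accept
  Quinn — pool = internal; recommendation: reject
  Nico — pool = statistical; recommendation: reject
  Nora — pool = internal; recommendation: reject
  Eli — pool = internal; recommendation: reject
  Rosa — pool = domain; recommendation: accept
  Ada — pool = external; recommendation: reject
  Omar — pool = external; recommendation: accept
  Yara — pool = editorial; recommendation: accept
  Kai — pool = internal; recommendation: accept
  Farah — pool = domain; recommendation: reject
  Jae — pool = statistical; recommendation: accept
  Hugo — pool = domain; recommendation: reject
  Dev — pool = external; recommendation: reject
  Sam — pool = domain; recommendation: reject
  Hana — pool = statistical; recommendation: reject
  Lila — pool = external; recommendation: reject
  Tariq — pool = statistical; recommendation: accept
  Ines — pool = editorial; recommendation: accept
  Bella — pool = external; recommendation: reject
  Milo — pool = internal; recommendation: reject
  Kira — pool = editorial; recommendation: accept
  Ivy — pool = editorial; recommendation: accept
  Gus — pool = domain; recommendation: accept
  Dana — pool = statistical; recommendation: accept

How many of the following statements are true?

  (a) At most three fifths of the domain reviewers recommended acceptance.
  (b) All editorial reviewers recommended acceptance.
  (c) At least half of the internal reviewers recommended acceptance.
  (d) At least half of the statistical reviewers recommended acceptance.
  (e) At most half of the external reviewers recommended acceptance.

3

(a) domain: |A| = 8, |A ∩ B| = 5; needs |A ∩ B| / |A| ≤ 3/5 — false.
(b) editorial: |A| = 5, |A ∩ B| = 5; needs A ⊆ B, i.e. every element of A is in B (|A ∖ B| = 0) — true.
(c) internal: |A| = 6, |A ∩ B| = 2; needs |A ∩ B| ≥ |A ∖ B| — false.
(d) statistical: |A| = 8, |A ∩ B| = 4; needs |A ∩ B| ≥ |A ∖ B| — true.
(e) external: |A| = 8, |A ∩ B| = 4; needs |A ∩ B| ≤ |A ∖ B| — true.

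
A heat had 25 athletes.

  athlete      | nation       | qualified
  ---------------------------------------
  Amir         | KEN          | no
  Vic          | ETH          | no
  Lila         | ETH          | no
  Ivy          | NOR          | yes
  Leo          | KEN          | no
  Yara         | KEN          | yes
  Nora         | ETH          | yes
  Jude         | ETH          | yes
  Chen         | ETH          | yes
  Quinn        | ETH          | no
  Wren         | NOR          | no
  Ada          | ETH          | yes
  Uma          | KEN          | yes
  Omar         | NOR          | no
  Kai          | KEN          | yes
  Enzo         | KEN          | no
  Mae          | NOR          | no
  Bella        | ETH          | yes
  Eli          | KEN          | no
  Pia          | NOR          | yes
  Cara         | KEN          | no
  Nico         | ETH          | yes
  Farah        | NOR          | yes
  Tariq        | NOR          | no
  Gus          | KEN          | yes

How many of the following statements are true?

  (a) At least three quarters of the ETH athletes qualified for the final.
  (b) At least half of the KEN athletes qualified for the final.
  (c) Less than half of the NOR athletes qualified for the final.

(a) ETH: |A| = 9, |A ∩ B| = 6; needs |A ∩ B| / |A| ≥ 3/4 — false.
(b) KEN: |A| = 9, |A ∩ B| = 4; needs |A ∩ B| ≥ |A ∖ B| — false.
(c) NOR: |A| = 7, |A ∩ B| = 3; needs |A ∩ B| < |A ∖ B| — true.

1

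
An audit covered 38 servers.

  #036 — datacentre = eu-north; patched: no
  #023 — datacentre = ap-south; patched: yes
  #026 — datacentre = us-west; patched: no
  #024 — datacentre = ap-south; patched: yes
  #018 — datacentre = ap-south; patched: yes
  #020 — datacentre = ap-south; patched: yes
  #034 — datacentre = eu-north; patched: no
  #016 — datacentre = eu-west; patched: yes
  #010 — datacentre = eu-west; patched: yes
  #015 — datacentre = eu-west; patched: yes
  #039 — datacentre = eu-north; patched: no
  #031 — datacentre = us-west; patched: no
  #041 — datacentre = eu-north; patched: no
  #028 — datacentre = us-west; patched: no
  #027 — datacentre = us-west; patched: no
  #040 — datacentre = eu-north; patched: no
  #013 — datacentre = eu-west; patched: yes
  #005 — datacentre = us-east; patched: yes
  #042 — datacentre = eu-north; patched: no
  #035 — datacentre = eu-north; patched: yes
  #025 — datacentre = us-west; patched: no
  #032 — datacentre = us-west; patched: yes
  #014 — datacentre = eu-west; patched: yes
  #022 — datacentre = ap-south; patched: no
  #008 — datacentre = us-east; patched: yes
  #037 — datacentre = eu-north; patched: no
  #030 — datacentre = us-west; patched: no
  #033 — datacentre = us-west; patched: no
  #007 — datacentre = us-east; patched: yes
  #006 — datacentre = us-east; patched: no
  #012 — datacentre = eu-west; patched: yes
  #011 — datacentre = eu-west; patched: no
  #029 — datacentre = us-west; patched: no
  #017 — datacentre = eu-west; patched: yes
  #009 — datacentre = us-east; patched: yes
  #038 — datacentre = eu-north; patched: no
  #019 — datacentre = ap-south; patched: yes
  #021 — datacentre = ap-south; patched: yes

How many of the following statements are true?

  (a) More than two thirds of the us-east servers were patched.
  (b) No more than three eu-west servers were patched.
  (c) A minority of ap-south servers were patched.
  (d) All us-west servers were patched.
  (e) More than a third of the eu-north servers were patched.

(a) us-east: |A| = 5, |A ∩ B| = 4; needs |A ∩ B| / |A| > 2/3 — true.
(b) eu-west: |A| = 8, |A ∩ B| = 7; needs |A ∩ B| ≤ 3 — false.
(c) ap-south: |A| = 7, |A ∩ B| = 6; needs |A ∩ B| < |A ∖ B| — false.
(d) us-west: |A| = 9, |A ∩ B| = 1; needs A ⊆ B, i.e. every element of A is in B (|A ∖ B| = 0) — false.
(e) eu-north: |A| = 9, |A ∩ B| = 1; needs |A ∩ B| / |A| > 1/3 — false.

1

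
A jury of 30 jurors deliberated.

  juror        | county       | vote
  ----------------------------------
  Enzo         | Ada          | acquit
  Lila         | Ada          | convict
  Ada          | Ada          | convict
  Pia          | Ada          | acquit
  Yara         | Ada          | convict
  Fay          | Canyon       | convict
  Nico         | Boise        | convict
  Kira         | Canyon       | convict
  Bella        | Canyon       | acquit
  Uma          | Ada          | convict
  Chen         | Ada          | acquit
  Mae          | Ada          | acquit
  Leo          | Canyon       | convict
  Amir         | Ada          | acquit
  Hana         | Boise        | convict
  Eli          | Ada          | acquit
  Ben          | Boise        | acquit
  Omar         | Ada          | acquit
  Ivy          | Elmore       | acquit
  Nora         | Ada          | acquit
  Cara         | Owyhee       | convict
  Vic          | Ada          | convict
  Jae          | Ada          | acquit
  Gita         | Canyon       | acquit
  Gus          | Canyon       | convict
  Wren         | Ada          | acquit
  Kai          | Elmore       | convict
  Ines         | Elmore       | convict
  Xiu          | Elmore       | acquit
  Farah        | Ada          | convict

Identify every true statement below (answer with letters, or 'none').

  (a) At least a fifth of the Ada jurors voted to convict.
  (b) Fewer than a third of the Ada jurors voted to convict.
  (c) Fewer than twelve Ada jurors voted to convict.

(a), (c)

|A| = 16, |A ∩ B| = 6, |A ∖ B| = 10.
(a) |A ∩ B| / |A| ≥ 1/5: holds.
(b) |A ∩ B| / |A| < 1/3: fails.
(c) |A ∩ B| < 12: holds.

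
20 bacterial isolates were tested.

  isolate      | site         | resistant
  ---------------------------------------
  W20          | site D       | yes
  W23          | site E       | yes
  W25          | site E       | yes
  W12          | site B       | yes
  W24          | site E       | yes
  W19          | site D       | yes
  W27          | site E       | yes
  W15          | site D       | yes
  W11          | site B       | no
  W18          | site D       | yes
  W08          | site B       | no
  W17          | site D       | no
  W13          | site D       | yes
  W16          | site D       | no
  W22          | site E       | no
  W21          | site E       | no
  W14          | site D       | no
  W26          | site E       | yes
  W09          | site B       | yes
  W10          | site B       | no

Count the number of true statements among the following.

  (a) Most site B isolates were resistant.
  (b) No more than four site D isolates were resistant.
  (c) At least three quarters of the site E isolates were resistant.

0

(a) site B: |A| = 5, |A ∩ B| = 2; needs |A ∩ B| > |A ∖ B| — false.
(b) site D: |A| = 8, |A ∩ B| = 5; needs |A ∩ B| ≤ 4 — false.
(c) site E: |A| = 7, |A ∩ B| = 5; needs |A ∩ B| / |A| ≥ 3/4 — false.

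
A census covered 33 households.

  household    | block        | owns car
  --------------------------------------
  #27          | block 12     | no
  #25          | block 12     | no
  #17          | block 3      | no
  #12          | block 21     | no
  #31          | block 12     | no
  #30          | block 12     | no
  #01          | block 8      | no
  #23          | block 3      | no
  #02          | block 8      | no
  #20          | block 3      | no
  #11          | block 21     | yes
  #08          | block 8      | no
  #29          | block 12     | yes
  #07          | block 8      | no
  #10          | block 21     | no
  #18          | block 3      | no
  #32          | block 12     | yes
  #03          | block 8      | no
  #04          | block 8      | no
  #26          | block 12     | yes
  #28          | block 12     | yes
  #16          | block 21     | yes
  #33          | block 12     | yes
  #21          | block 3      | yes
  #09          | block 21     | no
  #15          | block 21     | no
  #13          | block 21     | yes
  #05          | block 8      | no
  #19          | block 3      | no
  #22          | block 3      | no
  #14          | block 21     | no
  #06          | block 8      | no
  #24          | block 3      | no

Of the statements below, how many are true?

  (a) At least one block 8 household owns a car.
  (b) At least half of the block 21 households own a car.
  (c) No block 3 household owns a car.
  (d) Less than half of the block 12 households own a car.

0

(a) block 8: |A| = 8, |A ∩ B| = 0; needs A ∩ B ≠ ∅ (|A ∩ B| ≥ 1) — false.
(b) block 21: |A| = 8, |A ∩ B| = 3; needs |A ∩ B| ≥ |A ∖ B| — false.
(c) block 3: |A| = 8, |A ∩ B| = 1; needs A ∩ B = ∅ (|A ∩ B| = 0) — false.
(d) block 12: |A| = 9, |A ∩ B| = 5; needs |A ∩ B| < |A ∖ B| — false.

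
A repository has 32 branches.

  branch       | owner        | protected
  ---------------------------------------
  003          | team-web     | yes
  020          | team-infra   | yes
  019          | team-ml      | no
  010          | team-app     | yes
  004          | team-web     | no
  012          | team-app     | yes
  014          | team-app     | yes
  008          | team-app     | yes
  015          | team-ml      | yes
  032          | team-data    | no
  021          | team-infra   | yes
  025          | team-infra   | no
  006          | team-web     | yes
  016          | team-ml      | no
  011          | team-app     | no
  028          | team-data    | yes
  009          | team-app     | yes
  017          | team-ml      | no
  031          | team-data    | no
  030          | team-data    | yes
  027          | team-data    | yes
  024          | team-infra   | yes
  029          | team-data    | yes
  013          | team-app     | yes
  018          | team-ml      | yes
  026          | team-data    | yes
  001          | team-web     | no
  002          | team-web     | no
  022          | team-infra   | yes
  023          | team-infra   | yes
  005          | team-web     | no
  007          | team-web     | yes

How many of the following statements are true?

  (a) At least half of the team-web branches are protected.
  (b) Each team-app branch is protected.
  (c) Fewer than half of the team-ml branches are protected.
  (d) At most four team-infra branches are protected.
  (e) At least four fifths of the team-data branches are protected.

1

(a) team-web: |A| = 7, |A ∩ B| = 3; needs |A ∩ B| ≥ |A ∖ B| — false.
(b) team-app: |A| = 7, |A ∩ B| = 6; needs A ⊆ B, i.e. every element of A is in B (|A ∖ B| = 0) — false.
(c) team-ml: |A| = 5, |A ∩ B| = 2; needs |A ∩ B| < |A ∖ B| — true.
(d) team-infra: |A| = 6, |A ∩ B| = 5; needs |A ∩ B| ≤ 4 — false.
(e) team-data: |A| = 7, |A ∩ B| = 5; needs |A ∩ B| / |A| ≥ 4/5 — false.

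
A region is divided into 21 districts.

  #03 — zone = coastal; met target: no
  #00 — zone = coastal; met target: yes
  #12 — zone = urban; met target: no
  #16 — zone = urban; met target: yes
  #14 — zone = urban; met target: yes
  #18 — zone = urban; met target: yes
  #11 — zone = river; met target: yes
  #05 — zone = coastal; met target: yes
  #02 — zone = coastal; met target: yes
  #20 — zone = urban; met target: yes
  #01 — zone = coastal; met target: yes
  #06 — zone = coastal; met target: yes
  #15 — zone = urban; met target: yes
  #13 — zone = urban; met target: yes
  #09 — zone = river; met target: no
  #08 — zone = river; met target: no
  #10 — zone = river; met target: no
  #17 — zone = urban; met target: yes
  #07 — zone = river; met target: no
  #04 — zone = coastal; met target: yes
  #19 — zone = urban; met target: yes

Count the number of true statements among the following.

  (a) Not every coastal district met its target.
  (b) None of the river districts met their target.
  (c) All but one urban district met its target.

2

(a) coastal: |A| = 7, |A ∩ B| = 6; needs A ⊄ B (|A ∖ B| ≥ 1) — true.
(b) river: |A| = 5, |A ∩ B| = 1; needs A ∩ B = ∅ (|A ∩ B| = 0) — false.
(c) urban: |A| = 9, |A ∩ B| = 8; needs |A ∖ B| = 1 — true.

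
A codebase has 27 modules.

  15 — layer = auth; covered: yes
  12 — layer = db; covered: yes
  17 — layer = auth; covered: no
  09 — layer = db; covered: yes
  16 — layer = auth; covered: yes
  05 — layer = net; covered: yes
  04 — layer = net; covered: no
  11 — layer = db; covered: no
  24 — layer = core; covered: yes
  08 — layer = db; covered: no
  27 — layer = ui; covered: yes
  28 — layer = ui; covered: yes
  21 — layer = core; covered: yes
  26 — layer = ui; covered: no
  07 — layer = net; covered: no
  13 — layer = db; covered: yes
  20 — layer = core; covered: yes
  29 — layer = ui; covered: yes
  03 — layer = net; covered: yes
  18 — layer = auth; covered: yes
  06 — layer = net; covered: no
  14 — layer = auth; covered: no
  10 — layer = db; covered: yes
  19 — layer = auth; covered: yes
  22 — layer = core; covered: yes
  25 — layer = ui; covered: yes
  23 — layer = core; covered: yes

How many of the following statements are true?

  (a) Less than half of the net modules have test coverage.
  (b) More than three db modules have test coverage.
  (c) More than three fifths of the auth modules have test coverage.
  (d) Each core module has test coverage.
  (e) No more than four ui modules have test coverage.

5

(a) net: |A| = 5, |A ∩ B| = 2; needs |A ∩ B| < |A ∖ B| — true.
(b) db: |A| = 6, |A ∩ B| = 4; needs |A ∩ B| > 3 — true.
(c) auth: |A| = 6, |A ∩ B| = 4; needs |A ∩ B| / |A| > 3/5 — true.
(d) core: |A| = 5, |A ∩ B| = 5; needs A ⊆ B, i.e. every element of A is in B (|A ∖ B| = 0) — true.
(e) ui: |A| = 5, |A ∩ B| = 4; needs |A ∩ B| ≤ 4 — true.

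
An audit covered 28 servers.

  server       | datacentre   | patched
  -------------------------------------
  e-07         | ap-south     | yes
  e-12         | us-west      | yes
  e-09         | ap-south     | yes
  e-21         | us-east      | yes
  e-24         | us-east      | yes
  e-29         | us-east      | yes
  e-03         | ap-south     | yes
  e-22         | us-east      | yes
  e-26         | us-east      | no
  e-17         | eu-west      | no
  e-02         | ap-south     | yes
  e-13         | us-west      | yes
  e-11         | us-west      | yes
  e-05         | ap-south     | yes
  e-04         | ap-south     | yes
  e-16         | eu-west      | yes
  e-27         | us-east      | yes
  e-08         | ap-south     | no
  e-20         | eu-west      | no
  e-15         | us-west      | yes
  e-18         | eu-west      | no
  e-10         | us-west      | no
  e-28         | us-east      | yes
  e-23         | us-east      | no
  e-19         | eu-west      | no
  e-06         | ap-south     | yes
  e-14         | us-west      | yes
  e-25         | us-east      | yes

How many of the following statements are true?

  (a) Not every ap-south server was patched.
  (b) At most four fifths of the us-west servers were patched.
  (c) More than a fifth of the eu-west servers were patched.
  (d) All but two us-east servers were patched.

(a) ap-south: |A| = 8, |A ∩ B| = 7; needs A ⊄ B (|A ∖ B| ≥ 1) — true.
(b) us-west: |A| = 6, |A ∩ B| = 5; needs |A ∩ B| / |A| ≤ 4/5 — false.
(c) eu-west: |A| = 5, |A ∩ B| = 1; needs |A ∩ B| / |A| > 1/5 — false.
(d) us-east: |A| = 9, |A ∩ B| = 7; needs |A ∖ B| = 2 — true.

2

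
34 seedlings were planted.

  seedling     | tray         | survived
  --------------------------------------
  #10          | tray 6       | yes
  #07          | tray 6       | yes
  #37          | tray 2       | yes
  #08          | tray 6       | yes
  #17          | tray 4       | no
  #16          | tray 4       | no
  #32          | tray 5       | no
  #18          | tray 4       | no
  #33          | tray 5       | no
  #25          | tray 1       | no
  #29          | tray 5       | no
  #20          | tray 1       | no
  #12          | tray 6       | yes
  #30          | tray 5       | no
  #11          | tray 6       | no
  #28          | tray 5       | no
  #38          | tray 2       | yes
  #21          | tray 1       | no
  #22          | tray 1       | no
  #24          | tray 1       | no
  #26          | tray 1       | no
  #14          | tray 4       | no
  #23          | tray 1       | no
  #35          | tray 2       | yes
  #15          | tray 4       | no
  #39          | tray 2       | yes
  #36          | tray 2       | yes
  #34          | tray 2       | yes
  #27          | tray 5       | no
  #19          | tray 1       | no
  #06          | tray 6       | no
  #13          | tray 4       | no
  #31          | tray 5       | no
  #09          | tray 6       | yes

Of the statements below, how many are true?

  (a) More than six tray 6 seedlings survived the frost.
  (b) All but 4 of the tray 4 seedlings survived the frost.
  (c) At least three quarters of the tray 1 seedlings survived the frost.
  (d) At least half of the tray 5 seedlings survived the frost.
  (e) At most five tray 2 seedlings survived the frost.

0

(a) tray 6: |A| = 7, |A ∩ B| = 5; needs |A ∩ B| > 6 — false.
(b) tray 4: |A| = 6, |A ∩ B| = 0; needs |A ∖ B| = 4 — false.
(c) tray 1: |A| = 8, |A ∩ B| = 0; needs |A ∩ B| / |A| ≥ 3/4 — false.
(d) tray 5: |A| = 7, |A ∩ B| = 0; needs |A ∩ B| ≥ |A ∖ B| — false.
(e) tray 2: |A| = 6, |A ∩ B| = 6; needs |A ∩ B| ≤ 5 — false.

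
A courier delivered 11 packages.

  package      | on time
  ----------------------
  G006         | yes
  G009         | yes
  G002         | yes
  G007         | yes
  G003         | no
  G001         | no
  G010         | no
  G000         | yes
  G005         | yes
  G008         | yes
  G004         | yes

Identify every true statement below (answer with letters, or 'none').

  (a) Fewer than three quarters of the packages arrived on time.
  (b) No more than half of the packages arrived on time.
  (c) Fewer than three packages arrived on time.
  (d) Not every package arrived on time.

(a), (d)

|A| = 11, |A ∩ B| = 8, |A ∖ B| = 3.
(a) |A ∩ B| / |A| < 3/4: holds.
(b) |A ∩ B| ≤ |A ∖ B|: fails.
(c) |A ∩ B| < 3: fails.
(d) A ⊄ B (|A ∖ B| ≥ 1): holds.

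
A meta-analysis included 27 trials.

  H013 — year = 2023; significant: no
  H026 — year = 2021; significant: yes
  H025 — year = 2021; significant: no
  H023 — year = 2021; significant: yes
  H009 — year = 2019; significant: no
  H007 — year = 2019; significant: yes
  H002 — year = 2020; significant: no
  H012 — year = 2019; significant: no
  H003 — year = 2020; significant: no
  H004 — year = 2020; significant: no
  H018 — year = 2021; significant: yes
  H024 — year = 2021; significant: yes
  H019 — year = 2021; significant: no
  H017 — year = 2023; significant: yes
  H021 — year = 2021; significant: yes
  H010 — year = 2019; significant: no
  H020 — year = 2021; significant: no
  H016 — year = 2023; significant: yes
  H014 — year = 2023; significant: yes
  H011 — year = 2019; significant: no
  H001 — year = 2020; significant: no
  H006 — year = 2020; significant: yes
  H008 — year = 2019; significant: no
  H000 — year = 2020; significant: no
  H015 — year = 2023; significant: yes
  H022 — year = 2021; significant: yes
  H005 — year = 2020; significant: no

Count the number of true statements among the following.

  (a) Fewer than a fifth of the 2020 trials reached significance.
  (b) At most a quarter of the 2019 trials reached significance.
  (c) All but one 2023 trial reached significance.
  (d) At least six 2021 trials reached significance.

4

(a) 2020: |A| = 7, |A ∩ B| = 1; needs |A ∩ B| / |A| < 1/5 — true.
(b) 2019: |A| = 6, |A ∩ B| = 1; needs |A ∩ B| / |A| ≤ 1/4 — true.
(c) 2023: |A| = 5, |A ∩ B| = 4; needs |A ∖ B| = 1 — true.
(d) 2021: |A| = 9, |A ∩ B| = 6; needs |A ∩ B| ≥ 6 — true.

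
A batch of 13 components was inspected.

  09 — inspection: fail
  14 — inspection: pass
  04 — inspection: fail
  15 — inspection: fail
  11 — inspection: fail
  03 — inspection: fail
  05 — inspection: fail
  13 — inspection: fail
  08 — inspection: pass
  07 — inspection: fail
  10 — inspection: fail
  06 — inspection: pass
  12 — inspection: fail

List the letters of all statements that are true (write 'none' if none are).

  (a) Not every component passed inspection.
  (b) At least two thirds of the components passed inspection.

(a)

|A| = 13, |A ∩ B| = 3, |A ∖ B| = 10.
(a) A ⊄ B (|A ∖ B| ≥ 1): holds.
(b) |A ∩ B| / |A| ≥ 2/3: fails.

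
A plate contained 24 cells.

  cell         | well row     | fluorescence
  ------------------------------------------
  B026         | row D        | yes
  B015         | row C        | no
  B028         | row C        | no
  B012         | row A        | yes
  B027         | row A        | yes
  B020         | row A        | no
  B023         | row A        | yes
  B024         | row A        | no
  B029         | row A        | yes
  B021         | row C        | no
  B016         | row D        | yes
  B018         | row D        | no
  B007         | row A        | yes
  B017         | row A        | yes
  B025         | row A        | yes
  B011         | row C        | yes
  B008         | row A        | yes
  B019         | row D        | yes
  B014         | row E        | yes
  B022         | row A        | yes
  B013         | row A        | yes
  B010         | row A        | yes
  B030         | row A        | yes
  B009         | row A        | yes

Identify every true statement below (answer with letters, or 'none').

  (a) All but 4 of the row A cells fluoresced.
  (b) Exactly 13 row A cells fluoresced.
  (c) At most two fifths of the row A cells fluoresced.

|A| = 15, |A ∩ B| = 13, |A ∖ B| = 2.
(a) |A ∖ B| = 4: fails.
(b) |A ∩ B| = 13: holds.
(c) |A ∩ B| / |A| ≤ 2/5: fails.

(b)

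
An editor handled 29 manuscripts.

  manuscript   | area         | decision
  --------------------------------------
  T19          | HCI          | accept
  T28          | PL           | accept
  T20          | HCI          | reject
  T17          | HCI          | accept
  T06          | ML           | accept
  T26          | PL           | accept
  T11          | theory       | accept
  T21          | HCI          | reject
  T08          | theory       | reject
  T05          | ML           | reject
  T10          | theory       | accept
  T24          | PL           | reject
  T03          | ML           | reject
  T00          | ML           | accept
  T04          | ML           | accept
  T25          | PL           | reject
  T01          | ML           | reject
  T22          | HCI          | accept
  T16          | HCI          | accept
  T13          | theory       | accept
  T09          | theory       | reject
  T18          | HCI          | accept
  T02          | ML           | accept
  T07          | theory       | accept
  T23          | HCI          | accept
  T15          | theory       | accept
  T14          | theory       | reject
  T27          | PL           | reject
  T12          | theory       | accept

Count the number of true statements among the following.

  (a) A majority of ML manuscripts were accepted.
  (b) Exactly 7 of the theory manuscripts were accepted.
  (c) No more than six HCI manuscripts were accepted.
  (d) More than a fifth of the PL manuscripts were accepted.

3

(a) ML: |A| = 7, |A ∩ B| = 4; needs |A ∩ B| > |A ∖ B| — true.
(b) theory: |A| = 9, |A ∩ B| = 6; needs |A ∩ B| = 7 — false.
(c) HCI: |A| = 8, |A ∩ B| = 6; needs |A ∩ B| ≤ 6 — true.
(d) PL: |A| = 5, |A ∩ B| = 2; needs |A ∩ B| / |A| > 1/5 — true.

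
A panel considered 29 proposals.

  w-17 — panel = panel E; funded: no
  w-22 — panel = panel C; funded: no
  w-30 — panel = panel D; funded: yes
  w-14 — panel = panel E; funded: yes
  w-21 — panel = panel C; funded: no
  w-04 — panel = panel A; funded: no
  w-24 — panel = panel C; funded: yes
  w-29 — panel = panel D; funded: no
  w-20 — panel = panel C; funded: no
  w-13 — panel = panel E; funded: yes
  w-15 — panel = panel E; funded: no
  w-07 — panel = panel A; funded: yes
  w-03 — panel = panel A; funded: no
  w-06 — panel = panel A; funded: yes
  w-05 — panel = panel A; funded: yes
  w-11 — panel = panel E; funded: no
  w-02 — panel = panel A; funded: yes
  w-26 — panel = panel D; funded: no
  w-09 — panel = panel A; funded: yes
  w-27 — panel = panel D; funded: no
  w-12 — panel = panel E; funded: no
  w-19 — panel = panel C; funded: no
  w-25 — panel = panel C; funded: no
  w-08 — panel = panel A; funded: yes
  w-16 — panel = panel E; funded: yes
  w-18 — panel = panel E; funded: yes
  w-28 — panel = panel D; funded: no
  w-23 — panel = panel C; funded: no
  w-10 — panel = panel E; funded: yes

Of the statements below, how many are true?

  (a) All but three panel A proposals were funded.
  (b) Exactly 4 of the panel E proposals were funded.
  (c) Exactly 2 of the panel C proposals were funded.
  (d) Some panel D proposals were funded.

1

(a) panel A: |A| = 8, |A ∩ B| = 6; needs |A ∖ B| = 3 — false.
(b) panel E: |A| = 9, |A ∩ B| = 5; needs |A ∩ B| = 4 — false.
(c) panel C: |A| = 7, |A ∩ B| = 1; needs |A ∩ B| = 2 — false.
(d) panel D: |A| = 5, |A ∩ B| = 1; needs A ∩ B ≠ ∅ (|A ∩ B| ≥ 1) — true.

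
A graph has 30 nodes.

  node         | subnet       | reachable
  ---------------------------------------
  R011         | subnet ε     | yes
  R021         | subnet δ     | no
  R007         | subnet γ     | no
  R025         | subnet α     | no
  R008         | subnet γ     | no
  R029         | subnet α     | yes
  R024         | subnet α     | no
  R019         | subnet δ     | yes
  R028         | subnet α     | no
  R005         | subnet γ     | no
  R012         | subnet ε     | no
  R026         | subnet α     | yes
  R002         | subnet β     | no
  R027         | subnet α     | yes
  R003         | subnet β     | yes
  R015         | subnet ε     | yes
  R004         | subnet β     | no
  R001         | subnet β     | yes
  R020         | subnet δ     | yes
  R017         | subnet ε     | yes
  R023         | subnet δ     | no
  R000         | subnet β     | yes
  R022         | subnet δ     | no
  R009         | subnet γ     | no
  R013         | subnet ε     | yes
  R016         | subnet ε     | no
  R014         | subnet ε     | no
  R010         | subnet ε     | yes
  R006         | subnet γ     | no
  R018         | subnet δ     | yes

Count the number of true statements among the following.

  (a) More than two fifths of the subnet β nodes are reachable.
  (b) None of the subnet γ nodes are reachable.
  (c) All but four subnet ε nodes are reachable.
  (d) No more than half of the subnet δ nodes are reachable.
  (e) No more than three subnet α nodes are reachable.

(a) subnet β: |A| = 5, |A ∩ B| = 3; needs |A ∩ B| / |A| > 2/5 — true.
(b) subnet γ: |A| = 5, |A ∩ B| = 0; needs A ∩ B = ∅ (|A ∩ B| = 0) — true.
(c) subnet ε: |A| = 8, |A ∩ B| = 5; needs |A ∖ B| = 4 — false.
(d) subnet δ: |A| = 6, |A ∩ B| = 3; needs |A ∩ B| ≤ |A ∖ B| — true.
(e) subnet α: |A| = 6, |A ∩ B| = 3; needs |A ∩ B| ≤ 3 — true.

4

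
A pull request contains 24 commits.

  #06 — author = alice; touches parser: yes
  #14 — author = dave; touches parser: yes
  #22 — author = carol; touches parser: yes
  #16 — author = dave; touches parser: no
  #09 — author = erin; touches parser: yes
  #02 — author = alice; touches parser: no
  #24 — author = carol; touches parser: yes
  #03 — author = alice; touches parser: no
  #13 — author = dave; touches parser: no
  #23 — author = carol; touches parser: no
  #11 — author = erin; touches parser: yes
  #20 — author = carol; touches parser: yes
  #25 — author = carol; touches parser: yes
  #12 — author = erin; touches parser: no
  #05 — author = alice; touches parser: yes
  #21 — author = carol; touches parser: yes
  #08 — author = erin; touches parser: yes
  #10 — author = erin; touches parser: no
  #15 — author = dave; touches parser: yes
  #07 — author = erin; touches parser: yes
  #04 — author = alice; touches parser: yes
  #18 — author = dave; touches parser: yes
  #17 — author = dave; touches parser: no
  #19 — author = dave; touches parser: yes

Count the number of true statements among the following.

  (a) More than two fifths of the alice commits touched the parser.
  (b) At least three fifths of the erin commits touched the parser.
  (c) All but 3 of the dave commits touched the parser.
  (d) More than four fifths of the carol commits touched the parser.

4

(a) alice: |A| = 5, |A ∩ B| = 3; needs |A ∩ B| / |A| > 2/5 — true.
(b) erin: |A| = 6, |A ∩ B| = 4; needs |A ∩ B| / |A| ≥ 3/5 — true.
(c) dave: |A| = 7, |A ∩ B| = 4; needs |A ∖ B| = 3 — true.
(d) carol: |A| = 6, |A ∩ B| = 5; needs |A ∩ B| / |A| > 4/5 — true.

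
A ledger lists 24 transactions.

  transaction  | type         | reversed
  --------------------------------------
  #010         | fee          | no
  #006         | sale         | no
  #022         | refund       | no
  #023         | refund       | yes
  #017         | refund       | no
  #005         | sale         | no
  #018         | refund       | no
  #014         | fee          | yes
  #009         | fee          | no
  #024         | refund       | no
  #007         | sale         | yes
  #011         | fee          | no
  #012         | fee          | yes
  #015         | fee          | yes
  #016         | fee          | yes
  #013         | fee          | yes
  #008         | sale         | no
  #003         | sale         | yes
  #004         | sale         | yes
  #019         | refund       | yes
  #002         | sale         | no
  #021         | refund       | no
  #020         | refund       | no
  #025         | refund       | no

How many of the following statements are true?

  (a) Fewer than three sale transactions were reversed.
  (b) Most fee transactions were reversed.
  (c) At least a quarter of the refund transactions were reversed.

1

(a) sale: |A| = 7, |A ∩ B| = 3; needs |A ∩ B| < 3 — false.
(b) fee: |A| = 8, |A ∩ B| = 5; needs |A ∩ B| > |A ∖ B| — true.
(c) refund: |A| = 9, |A ∩ B| = 2; needs |A ∩ B| / |A| ≥ 1/4 — false.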